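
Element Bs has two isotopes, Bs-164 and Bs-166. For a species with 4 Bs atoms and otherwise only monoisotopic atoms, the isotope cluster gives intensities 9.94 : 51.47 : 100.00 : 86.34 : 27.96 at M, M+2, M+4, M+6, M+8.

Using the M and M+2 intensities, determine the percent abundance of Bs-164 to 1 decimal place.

Let p = fractional abundance of Bs-164. I(M+2)/I(M) = [C(4,1)·p^3·(1−p)] / p^4 = 4·(1−p)/p = 51.47/9.94 = 5.1781
(1−p)/p = 5.1781/4 = 1.2945  ⇒  p = 1/(1 + 1.2945) = 0.4358
Bs-164: 43.6%, Bs-166: 56.4%.

43.6%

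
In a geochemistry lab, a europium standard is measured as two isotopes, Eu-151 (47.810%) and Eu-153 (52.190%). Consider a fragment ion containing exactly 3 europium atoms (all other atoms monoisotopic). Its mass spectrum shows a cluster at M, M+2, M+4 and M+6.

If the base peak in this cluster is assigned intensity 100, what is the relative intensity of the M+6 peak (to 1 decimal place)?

36.4

Term probabilities: M 0.1093, M+2 0.3579, M+4 0.3907, M+6 0.1422. Base peak = M+4.
P(M+4) = C(3,2) × 0.47810^1 × 0.52190^2 = 3 × 0.4781 × 0.27237961 = 0.390674 (base)
P(M+6) = C(3,3) × 0.47810^0 × 0.52190^3 = 1 × 1.0000 × 0.14215492 = 0.142155
Relative intensity = 0.142155 / 0.390674 × 100 = 36.4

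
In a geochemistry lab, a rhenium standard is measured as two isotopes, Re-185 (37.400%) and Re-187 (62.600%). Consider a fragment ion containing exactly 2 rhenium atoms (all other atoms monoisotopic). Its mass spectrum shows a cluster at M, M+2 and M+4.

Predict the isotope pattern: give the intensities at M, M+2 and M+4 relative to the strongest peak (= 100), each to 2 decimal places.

29.87 : 100.00 : 83.69

Each Re atom is independently Re-185 (p = 0.37400) or Re-187 (q = 0.62600); the cluster is the binomial expansion (p + q)^2.
P(M) = 0.37400^2 = 0.139876
P(M+2) = 2 × 0.37400^1 × 0.62600^1 = 0.468248
P(M+4) = 0.62600^2 = 0.391876
The M+2 peak is largest (0.468248); scaling to 100 gives 29.87 : 100.00 : 83.69.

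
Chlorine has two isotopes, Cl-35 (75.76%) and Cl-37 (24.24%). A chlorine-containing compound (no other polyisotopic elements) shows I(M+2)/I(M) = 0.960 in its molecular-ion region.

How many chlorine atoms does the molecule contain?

3

For n independent Cl atoms, I(M+2)/I(M) = n · (abundance Cl-37) / (abundance Cl-35) = n · 0.2424/0.7576.
n = 0.960 × 0.7576/0.2424 = 3.00 ≈ 3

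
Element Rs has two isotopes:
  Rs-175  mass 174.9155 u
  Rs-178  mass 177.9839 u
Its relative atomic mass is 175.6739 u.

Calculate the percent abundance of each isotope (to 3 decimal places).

Writing the weighted mean with unknown fraction x of Rs-175:
174.9155·x + 177.9839·(1 − x) = 175.6739
(174.9155 − 177.9839)·x = 175.6739 − 177.9839
x = -2.3100 / -3.0684 = 0.75284 → 75.284% Rs-175, 24.716% Rs-178.

Rs-175: 75.284%, Rs-178: 24.716%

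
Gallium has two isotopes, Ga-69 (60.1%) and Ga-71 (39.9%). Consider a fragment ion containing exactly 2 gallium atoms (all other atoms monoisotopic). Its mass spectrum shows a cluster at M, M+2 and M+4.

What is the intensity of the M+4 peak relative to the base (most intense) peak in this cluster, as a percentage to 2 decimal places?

Binomial terms of (0.601 + 0.399)^2: M 0.3612, M+2 0.4796, M+4 0.1592 → M+2 is the base peak.
P(M+2) = C(2,1) × 0.601^1 × 0.399^1 = 2 × 0.6010 × 0.3990 = 0.479598 (base)
P(M+4) = C(2,2) × 0.601^0 × 0.399^2 = 1 × 1.0000 × 0.159201 = 0.159201
Relative intensity = 0.159201 / 0.479598 × 100 = 33.19

33.19%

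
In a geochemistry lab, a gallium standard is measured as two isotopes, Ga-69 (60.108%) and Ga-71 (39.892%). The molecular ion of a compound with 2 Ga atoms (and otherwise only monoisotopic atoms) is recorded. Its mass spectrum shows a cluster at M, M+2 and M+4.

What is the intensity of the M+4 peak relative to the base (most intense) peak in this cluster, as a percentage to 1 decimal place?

Term probabilities: M 0.3613, M+2 0.4796, M+4 0.1591. Base peak = M+2.
P(M+2) = C(2,1) × 0.60108^1 × 0.39892^1 = 2 × 0.60108 × 0.39892 = 0.479566 (base)
P(M+4) = C(2,2) × 0.60108^0 × 0.39892^2 = 1 × 1.0000 × 0.15913717 = 0.159137
Relative intensity = 0.159137 / 0.479566 × 100 = 33.2

33.2%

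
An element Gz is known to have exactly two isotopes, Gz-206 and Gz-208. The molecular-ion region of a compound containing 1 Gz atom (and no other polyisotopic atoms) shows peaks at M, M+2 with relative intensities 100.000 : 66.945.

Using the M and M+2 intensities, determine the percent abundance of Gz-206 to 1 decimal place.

Let p = fractional abundance of Gz-206. I(M+2)/I(M) = [C(1,1)·p^0·(1−p)] / p^1 = 1·(1−p)/p = 66.945/100.000 = 0.6694
(1−p)/p = 0.6694/1 = 0.6694  ⇒  p = 1/(1 + 0.6694) = 0.5990
Gz-206: 59.9%, Gz-208: 40.1%.

59.9%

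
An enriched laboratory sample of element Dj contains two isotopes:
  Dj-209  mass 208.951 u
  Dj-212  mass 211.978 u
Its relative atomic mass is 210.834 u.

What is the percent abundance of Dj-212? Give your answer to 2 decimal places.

62.21%

With x = fraction of Dj-209 (so Dj-212 is 1 − x):
208.951·x + 211.978·(1 − x) = 210.834
(208.951 − 211.978)·x = 210.834 − 211.978
x = -1.144 / -3.027 = 0.37793 → 37.79% Dj-209, 62.21% Dj-212.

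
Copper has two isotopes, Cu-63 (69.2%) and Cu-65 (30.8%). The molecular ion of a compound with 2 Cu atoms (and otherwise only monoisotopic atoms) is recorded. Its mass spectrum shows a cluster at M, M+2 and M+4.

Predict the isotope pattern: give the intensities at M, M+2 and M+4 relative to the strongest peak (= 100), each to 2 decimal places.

Expanding (0.692 + 0.308)^2:
P(M) = 0.692^2 = 0.478864
P(M+2) = 2 × 0.692^1 × 0.308^1 = 0.426272
P(M+4) = 0.308^2 = 0.094864
The M peak is largest (0.478864); scaling to 100 gives 100.00 : 89.02 : 19.81.

100.00 : 89.02 : 19.81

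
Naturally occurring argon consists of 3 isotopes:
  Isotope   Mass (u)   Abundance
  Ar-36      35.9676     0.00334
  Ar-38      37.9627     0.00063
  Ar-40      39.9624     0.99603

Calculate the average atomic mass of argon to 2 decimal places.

39.95 u

Ar = Σ fᵢ·mᵢ = 0.00334 × 35.9676 + 0.00063 × 37.9627 + 0.99603 × 39.9624
= 0.12013 + 0.02392 + 39.80375 = 39.94780 u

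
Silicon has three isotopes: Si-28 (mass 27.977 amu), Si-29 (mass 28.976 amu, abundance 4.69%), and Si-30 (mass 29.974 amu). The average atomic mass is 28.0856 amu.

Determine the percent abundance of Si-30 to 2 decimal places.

Let x and y be the fractions of Si-28 and Si-30. Then x + y = 1 − 0.0469 = 0.9531 and 27.977x + 29.974y = 28.0856 − 0.0469×28.976 = 26.7266256.
Substituting: 27.977x + 29.974(0.9531 − x) = 26.7266256
(27.977 − 29.974)x = -1.8415938  ⇒  x = 0.92218, y = 0.03092
Si-28: 92.22%, Si-30: 3.09%.

3.09%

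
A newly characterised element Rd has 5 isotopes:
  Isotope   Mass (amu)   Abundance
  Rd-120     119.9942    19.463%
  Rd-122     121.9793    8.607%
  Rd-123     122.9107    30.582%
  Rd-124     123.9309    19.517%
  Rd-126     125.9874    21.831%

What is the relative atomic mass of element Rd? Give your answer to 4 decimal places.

Average mass = Σ (abundance × isotope mass) = 0.19463 × 119.9942 + 0.08607 × 121.9793 + 0.30582 × 122.9107 + 0.19517 × 123.9309 + 0.21831 × 125.9874
= 23.35447 + 10.49876 + 37.58855 + 24.18759 + 27.50431 = 123.13368 amu

123.1337 amu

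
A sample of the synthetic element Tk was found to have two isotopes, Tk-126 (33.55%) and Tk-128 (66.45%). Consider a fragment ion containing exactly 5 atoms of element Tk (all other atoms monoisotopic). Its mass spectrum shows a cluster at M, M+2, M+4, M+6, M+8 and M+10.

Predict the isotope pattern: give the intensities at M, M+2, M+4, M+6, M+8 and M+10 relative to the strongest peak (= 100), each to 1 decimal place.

The 5 Tk atoms are independent, so intensities follow the terms of (0.3355 + 0.6645)^5.
P(M) = 0.3355^5 = 0.004251
P(M+2) = 5 × 0.3355^4 × 0.6645^1 = 0.042095
P(M+4) = 10 × 0.3355^3 × 0.6645^2 = 0.166751
P(M+6) = 10 × 0.3355^2 × 0.6645^3 = 0.330271
P(M+8) = 5 × 0.3355^1 × 0.6645^4 = 0.327071
P(M+10) = 0.6645^5 = 0.129561
The M+6 peak is largest (0.330271); scaling to 100 gives 1.3 : 12.7 : 50.5 : 100.0 : 99.0 : 39.2.

1.3 : 12.7 : 50.5 : 100.0 : 99.0 : 39.2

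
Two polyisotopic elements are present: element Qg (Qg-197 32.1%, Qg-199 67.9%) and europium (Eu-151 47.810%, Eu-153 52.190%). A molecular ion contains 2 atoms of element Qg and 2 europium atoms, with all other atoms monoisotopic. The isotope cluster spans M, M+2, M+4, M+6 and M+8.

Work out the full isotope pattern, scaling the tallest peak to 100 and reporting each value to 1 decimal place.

6.7 : 43.0 : 100.0 : 99.4 : 35.8

Element Qg pattern (n=2): 0.103041 : 0.435918 : 0.461041
Europium pattern (n=2): 0.22857961 : 0.49904078 : 0.27237961
Convolve the two distributions (both contribute in 2-u steps):
  M: 0.103041×0.22857961 = 0.023553
  M+2: 0.103041×0.49904078 + 0.435918×0.22857961 = 0.151064
  M+4: 0.103041×0.27237961 + 0.435918×0.49904078 + 0.461041×0.22857961 = 0.350992
  M+6: 0.435918×0.27237961 + 0.461041×0.49904078 = 0.348813
  M+8: 0.461041×0.27237961 = 0.125578
Scale to base peak (0.350992) = 100: 6.7 : 43.0 : 100.0 : 99.4 : 35.8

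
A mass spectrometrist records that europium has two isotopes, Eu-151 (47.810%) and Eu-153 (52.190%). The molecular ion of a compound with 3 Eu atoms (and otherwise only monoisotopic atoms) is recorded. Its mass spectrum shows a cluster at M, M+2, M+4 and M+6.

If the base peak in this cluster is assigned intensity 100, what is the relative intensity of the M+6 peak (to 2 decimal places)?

36.39

(0.47810 + 0.52190)^3 gives M 0.1093, M+2 0.3579, M+4 0.3907, M+6 0.1422; the largest is M+4.
P(M+4) = C(3,2) × 0.47810^1 × 0.52190^2 = 3 × 0.4781 × 0.27237961 = 0.390674 (base)
P(M+6) = C(3,3) × 0.47810^0 × 0.52190^3 = 1 × 1.0000 × 0.14215492 = 0.142155
Relative intensity = 0.142155 / 0.390674 × 100 = 36.39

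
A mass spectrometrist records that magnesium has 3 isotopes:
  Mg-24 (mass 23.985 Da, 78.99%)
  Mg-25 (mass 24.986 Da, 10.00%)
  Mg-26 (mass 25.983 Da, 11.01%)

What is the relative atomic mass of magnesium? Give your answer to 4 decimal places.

24.3051 Da

Weight each isotope mass by its fractional abundance: 0.7899 × 23.985 + 0.1000 × 24.986 + 0.1101 × 25.983
= 18.94575 + 2.49860 + 2.86073 = 24.30508 Da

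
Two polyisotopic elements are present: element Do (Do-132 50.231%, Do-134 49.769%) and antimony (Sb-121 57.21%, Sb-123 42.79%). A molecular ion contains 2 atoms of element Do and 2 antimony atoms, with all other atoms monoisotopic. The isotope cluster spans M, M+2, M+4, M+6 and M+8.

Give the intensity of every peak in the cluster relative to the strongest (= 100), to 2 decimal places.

22.20 : 77.19 : 100.00 : 57.20 : 12.19

Element Do pattern (n=2): 0.25231534 : 0.49998933 : 0.24769534
Antimony pattern (n=2): 0.32729841 : 0.48960318 : 0.18309841
Convolve the two distributions (both contribute in 2-u steps):
  M: 0.25231534×0.32729841 = 0.082582
  M+2: 0.25231534×0.48960318 + 0.49998933×0.32729841 = 0.287180
  M+4: 0.25231534×0.18309841 + 0.49998933×0.48960318 + 0.24769534×0.32729841 = 0.372065
  M+6: 0.49998933×0.18309841 + 0.24769534×0.48960318 = 0.212820
  M+8: 0.24769534×0.18309841 = 0.045353
Scale to base peak (0.372065) = 100: 22.20 : 77.19 : 100.00 : 57.20 : 12.19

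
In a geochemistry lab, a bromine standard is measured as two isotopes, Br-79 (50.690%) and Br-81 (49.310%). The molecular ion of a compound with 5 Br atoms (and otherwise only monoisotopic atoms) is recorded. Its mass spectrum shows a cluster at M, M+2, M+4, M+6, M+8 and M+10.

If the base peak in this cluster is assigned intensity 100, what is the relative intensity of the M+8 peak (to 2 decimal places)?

47.31

(0.50690 + 0.49310)^5 gives M 0.0335, M+2 0.1628, M+4 0.3167, M+6 0.3081, M+8 0.1498, M+10 0.0292; the largest is M+4.
P(M+4) = C(5,2) × 0.50690^3 × 0.49310^2 = 10 × 0.13024674 × 0.24314761 = 0.316692 (base)
P(M+8) = C(5,4) × 0.50690^1 × 0.49310^4 = 5 × 0.5069 × 0.05912076 = 0.149842
Relative intensity = 0.149842 / 0.316692 × 100 = 47.31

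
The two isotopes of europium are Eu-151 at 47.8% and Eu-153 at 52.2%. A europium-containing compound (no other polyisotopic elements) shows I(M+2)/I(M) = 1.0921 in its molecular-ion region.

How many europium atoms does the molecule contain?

1

With n Eu atoms, P(M+2)/P(M) = C(n,1)·p^(n−1)q / p^n = n·q/p = n · 0.522/0.478.
n = 1.0921 × 0.478/0.522 = 1.00 ≈ 1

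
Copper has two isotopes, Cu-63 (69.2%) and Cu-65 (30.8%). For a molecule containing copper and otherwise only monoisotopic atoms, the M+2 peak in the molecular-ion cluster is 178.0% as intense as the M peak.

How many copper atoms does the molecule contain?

For n independent Cu atoms, I(M+2)/I(M) = n · (abundance Cu-65) / (abundance Cu-63) = n · 0.308/0.692.
n = 1.780 × 0.692/0.308 = 4.00 ≈ 4

4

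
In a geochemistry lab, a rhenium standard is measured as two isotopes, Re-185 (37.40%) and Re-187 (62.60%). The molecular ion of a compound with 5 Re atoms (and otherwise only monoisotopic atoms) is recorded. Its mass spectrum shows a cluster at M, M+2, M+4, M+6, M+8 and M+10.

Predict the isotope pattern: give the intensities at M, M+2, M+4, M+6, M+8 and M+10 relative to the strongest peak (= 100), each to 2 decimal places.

Expanding (0.3740 + 0.6260)^5:
P(M) = 0.3740^5 = 0.007317
P(M+2) = 5 × 0.3740^4 × 0.6260^1 = 0.061239
P(M+4) = 10 × 0.3740^3 × 0.6260^2 = 0.205005
P(M+6) = 10 × 0.3740^2 × 0.6260^3 = 0.343136
P(M+8) = 5 × 0.3740^1 × 0.6260^4 = 0.287170
P(M+10) = 0.6260^5 = 0.096133
The M+6 peak is largest (0.343136); scaling to 100 gives 2.13 : 17.85 : 59.74 : 100.00 : 83.69 : 28.02.

2.13 : 17.85 : 59.74 : 100.00 : 83.69 : 28.02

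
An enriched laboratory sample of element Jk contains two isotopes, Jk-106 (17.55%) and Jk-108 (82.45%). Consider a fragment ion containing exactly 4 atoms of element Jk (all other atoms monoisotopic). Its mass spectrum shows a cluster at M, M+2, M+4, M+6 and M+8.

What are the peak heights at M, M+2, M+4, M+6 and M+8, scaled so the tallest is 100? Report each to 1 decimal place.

0.2 : 3.9 : 27.2 : 85.1 : 100.0

Expanding (0.1755 + 0.8245)^4:
P(M) = 0.1755^4 = 0.000949
P(M+2) = 4 × 0.1755^3 × 0.8245^1 = 0.017827
P(M+4) = 6 × 0.1755^2 × 0.8245^2 = 0.125628
P(M+6) = 4 × 0.1755^1 × 0.8245^3 = 0.393468
P(M+8) = 0.8245^4 = 0.462128
The M+8 peak is largest (0.462128); scaling to 100 gives 0.2 : 3.9 : 27.2 : 85.1 : 100.0.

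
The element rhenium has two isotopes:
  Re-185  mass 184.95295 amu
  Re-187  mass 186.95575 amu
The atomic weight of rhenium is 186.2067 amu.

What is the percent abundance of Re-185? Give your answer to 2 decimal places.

37.40%

With x = fraction of Re-185 (so Re-187 is 1 − x):
184.95295·x + 186.95575·(1 − x) = 186.2067
(184.95295 − 186.95575)·x = 186.2067 − 186.95575
x = -0.74905 / -2.00280 = 0.37400 → 37.40% Re-185, 62.60% Re-187.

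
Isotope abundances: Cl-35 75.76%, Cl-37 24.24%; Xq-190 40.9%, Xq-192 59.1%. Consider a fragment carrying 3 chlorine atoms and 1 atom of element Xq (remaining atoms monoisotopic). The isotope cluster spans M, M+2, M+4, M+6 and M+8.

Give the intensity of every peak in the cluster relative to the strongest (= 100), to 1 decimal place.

41.6 : 100.0 : 70.4 : 19.8 : 2.0

Chlorine pattern (n=3): 0.4348304 : 0.41738208 : 0.13354464 : 0.01424288
Element Xq pattern (n=1): 0.4090 : 0.5910
Convolve the two distributions (both contribute in 2-u steps):
  M: 0.4348304×0.4090 = 0.177846
  M+2: 0.4348304×0.5910 + 0.41738208×0.4090 = 0.427694
  M+4: 0.41738208×0.5910 + 0.13354464×0.4090 = 0.301293
  M+6: 0.13354464×0.5910 + 0.01424288×0.4090 = 0.084750
  M+8: 0.01424288×0.5910 = 0.008418
Scale to base peak (0.427694) = 100: 41.6 : 100.0 : 70.4 : 19.8 : 2.0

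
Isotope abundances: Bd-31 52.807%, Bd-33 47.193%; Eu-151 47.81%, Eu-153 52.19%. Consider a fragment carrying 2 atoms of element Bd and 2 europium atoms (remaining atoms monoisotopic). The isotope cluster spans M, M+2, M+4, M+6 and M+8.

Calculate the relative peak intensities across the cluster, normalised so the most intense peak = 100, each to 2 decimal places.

16.97 : 67.38 : 100.00 : 65.74 : 16.15

Element Bd pattern (n=2): 0.27885792 : 0.49842415 : 0.22271792
Europium pattern (n=2): 0.22857961 : 0.49904078 : 0.27237961
Convolve the two distributions (both contribute in 2-u steps):
  M: 0.27885792×0.22857961 = 0.063741
  M+2: 0.27885792×0.49904078 + 0.49842415×0.22857961 = 0.253091
  M+4: 0.27885792×0.27237961 + 0.49842415×0.49904078 + 0.22271792×0.22857961 = 0.375598
  M+6: 0.49842415×0.27237961 + 0.22271792×0.49904078 = 0.246906
  M+8: 0.22271792×0.27237961 = 0.060664
Scale to base peak (0.375598) = 100: 16.97 : 67.38 : 100.00 : 65.74 : 16.15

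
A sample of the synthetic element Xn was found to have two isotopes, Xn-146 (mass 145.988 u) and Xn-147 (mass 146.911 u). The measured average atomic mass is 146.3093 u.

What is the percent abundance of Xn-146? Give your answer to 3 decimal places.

65.190%

Let x be the fractional abundance of Xn-146; then Xn-147 has abundance 1 − x.
145.988·x + 146.911·(1 − x) = 146.3093
(145.988 − 146.911)·x = 146.3093 − 146.911
x = -0.6017 / -0.923 = 0.65190 → 65.190% Xn-146, 34.810% Xn-147.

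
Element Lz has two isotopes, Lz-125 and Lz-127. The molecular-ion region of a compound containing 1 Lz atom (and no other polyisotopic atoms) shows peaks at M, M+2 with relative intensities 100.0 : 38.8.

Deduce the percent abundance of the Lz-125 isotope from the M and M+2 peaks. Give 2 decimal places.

72.05%

If p is the fraction of Lz that is Lz-125, then I(M+2)/I(M) = [C(1,1)·p^0·(1−p)] / p^1 = 1·(1−p)/p = 38.8/100.0 = 0.3880
(1−p)/p = 0.3880/1 = 0.3880  ⇒  p = 1/(1 + 0.3880) = 0.7205
Lz-125: 72.05%, Lz-127: 27.95%.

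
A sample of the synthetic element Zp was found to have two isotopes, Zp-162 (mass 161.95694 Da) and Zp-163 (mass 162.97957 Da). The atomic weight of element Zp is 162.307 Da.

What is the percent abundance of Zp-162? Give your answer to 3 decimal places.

65.769%

Let x be the fractional abundance of Zp-162; then Zp-163 has abundance 1 − x.
161.95694·x + 162.97957·(1 − x) = 162.307
(161.95694 − 162.97957)·x = 162.307 − 162.97957
x = -0.67257 / -1.02263 = 0.65769 → 65.769% Zp-162, 34.231% Zp-163.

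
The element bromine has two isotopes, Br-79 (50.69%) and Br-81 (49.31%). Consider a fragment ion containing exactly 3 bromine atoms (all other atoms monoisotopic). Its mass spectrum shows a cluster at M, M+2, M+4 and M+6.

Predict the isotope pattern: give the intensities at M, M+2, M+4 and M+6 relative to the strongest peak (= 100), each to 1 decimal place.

The 3 Br atoms are independent, so intensities follow the terms of (0.5069 + 0.4931)^3.
P(M) = 0.5069^3 = 0.130247
P(M+2) = 3 × 0.5069^2 × 0.4931^1 = 0.380103
P(M+4) = 3 × 0.5069^1 × 0.4931^2 = 0.369755
P(M+6) = 0.4931^3 = 0.119896
The M+2 peak is largest (0.380103); scaling to 100 gives 34.3 : 100.0 : 97.3 : 31.5.

34.3 : 100.0 : 97.3 : 31.5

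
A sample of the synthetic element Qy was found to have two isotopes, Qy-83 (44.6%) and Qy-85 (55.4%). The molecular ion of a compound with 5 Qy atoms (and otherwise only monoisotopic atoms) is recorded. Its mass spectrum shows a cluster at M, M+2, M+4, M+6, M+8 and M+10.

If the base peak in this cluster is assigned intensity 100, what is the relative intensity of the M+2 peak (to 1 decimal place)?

Term probabilities: M 0.0176, M+2 0.1096, M+4 0.2723, M+6 0.3382, M+8 0.2101, M+10 0.0522. Base peak = M+6.
P(M+6) = C(5,3) × 0.446^2 × 0.554^3 = 10 × 0.198916 × 0.17003146 = 0.338220 (base)
P(M+2) = C(5,1) × 0.446^4 × 0.554^1 = 5 × 0.03956758 × 0.5540 = 0.109602
Relative intensity = 0.109602 / 0.338220 × 100 = 32.4

32.4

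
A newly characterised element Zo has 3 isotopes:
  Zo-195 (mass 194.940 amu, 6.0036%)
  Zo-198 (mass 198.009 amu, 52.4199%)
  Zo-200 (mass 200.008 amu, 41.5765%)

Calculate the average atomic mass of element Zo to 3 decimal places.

198.656 amu

Ar = Σ fᵢ·mᵢ = 0.060036 × 194.940 + 0.524199 × 198.009 + 0.415765 × 200.008
= 11.7034 + 103.7961 + 83.1563 = 198.6558 amu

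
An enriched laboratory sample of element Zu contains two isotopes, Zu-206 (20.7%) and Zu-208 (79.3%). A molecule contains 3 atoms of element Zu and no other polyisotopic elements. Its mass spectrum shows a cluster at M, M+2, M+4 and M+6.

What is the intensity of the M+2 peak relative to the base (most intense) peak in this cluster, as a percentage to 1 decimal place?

Binomial terms of (0.207 + 0.793)^3: M 0.0089, M+2 0.1019, M+4 0.3905, M+6 0.4987 → M+6 is the base peak.
P(M+6) = C(3,3) × 0.207^0 × 0.793^3 = 1 × 1.0000 × 0.49867726 = 0.498677 (base)
P(M+2) = C(3,1) × 0.207^2 × 0.793^1 = 3 × 0.042849 × 0.7930 = 0.101938
Relative intensity = 0.101938 / 0.498677 × 100 = 20.4

20.4%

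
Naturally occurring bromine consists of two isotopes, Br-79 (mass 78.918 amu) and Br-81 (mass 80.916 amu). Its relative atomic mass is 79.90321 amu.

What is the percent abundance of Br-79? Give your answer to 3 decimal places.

Let x be the fractional abundance of Br-79; then Br-81 has abundance 1 − x.
78.918·x + 80.916·(1 − x) = 79.90321
(78.918 − 80.916)·x = 79.90321 − 80.916
x = -1.01279 / -1.998 = 0.50690 → 50.690% Br-79, 49.310% Br-81.

50.690%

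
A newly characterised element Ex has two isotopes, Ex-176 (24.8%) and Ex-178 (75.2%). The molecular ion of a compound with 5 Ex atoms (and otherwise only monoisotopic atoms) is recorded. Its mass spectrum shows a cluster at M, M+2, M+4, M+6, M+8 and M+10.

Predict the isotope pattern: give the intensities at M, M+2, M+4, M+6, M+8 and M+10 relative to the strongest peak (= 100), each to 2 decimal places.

Each Ex atom is independently Ex-176 (p = 0.248) or Ex-178 (q = 0.752); the cluster is the binomial expansion (p + q)^5.
P(M) = 0.248^5 = 0.000938
P(M+2) = 5 × 0.248^4 × 0.752^1 = 0.014223
P(M+4) = 10 × 0.248^3 × 0.752^2 = 0.086256
P(M+6) = 10 × 0.248^2 × 0.752^3 = 0.261551
P(M+8) = 5 × 0.248^1 × 0.752^4 = 0.396546
P(M+10) = 0.752^5 = 0.240486
The M+8 peak is largest (0.396546); scaling to 100 gives 0.24 : 3.59 : 21.75 : 65.96 : 100.00 : 60.65.

0.24 : 3.59 : 21.75 : 65.96 : 100.00 : 60.65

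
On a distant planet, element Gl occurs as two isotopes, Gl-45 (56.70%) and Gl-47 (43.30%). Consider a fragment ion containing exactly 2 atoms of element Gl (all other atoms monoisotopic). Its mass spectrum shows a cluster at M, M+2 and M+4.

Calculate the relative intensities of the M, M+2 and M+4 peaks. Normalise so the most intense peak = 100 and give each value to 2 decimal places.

65.47 : 100.00 : 38.18

Expanding (0.5670 + 0.4330)^2:
P(M) = 0.5670^2 = 0.321489
P(M+2) = 2 × 0.5670^1 × 0.4330^1 = 0.491022
P(M+4) = 0.4330^2 = 0.187489
The M+2 peak is largest (0.491022); scaling to 100 gives 65.47 : 100.00 : 38.18.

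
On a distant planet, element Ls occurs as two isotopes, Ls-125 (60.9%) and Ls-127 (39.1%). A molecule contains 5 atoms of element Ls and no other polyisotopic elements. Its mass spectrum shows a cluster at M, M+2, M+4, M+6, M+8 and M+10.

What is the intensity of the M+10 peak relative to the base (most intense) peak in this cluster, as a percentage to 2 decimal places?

2.65%

Term probabilities: M 0.0838, M+2 0.2689, M+4 0.3453, M+6 0.2217, M+8 0.0712, M+10 0.0091. Base peak = M+4.
P(M+4) = C(5,2) × 0.609^3 × 0.391^2 = 10 × 0.22586653 × 0.152881 = 0.345307 (base)
P(M+10) = C(5,5) × 0.609^0 × 0.391^5 = 1 × 1.0000 × 0.00913869 = 0.009139
Relative intensity = 0.009139 / 0.345307 × 100 = 2.65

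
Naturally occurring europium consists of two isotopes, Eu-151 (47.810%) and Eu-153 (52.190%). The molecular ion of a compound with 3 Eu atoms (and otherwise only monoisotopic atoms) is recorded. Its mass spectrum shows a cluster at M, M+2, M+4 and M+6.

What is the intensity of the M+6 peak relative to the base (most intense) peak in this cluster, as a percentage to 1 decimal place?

(0.47810 + 0.52190)^3 gives M 0.1093, M+2 0.3579, M+4 0.3907, M+6 0.1422; the largest is M+4.
P(M+4) = C(3,2) × 0.47810^1 × 0.52190^2 = 3 × 0.4781 × 0.27237961 = 0.390674 (base)
P(M+6) = C(3,3) × 0.47810^0 × 0.52190^3 = 1 × 1.0000 × 0.14215492 = 0.142155
Relative intensity = 0.142155 / 0.390674 × 100 = 36.4

36.4%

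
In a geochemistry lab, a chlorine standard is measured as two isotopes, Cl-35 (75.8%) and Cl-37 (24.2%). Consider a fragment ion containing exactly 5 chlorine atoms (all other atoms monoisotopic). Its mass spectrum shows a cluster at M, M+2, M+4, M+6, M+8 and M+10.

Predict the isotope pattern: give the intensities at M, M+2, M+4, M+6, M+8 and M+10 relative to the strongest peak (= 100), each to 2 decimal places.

62.64 : 100.00 : 63.85 : 20.39 : 3.25 : 0.21

Expanding (0.758 + 0.242)^5:
P(M) = 0.758^5 = 0.250234
P(M+2) = 5 × 0.758^4 × 0.242^1 = 0.399450
P(M+4) = 10 × 0.758^3 × 0.242^2 = 0.255058
P(M+6) = 10 × 0.758^2 × 0.242^3 = 0.081430
P(M+8) = 5 × 0.758^1 × 0.242^4 = 0.012999
P(M+10) = 0.242^5 = 0.000830
The M+2 peak is largest (0.399450); scaling to 100 gives 62.64 : 100.00 : 63.85 : 20.39 : 3.25 : 0.21.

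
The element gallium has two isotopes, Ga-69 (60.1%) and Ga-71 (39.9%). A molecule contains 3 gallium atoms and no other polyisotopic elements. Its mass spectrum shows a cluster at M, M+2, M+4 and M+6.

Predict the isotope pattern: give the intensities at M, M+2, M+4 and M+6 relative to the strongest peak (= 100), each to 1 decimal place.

Each Ga atom is independently Ga-69 (p = 0.601) or Ga-71 (q = 0.399); the cluster is the binomial expansion (p + q)^3.
P(M) = 0.601^3 = 0.217082
P(M+2) = 3 × 0.601^2 × 0.399^1 = 0.432358
P(M+4) = 3 × 0.601^1 × 0.399^2 = 0.287039
P(M+6) = 0.399^3 = 0.063521
The M+2 peak is largest (0.432358); scaling to 100 gives 50.2 : 100.0 : 66.4 : 14.7.

50.2 : 100.0 : 66.4 : 14.7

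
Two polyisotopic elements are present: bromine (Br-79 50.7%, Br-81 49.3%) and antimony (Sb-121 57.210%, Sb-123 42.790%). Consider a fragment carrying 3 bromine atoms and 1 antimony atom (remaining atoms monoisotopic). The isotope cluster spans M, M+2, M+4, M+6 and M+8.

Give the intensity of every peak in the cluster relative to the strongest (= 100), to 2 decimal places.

19.93 : 73.03 : 100.00 : 60.60 : 13.70

Bromine pattern (n=3): 0.13032384 : 0.38017547 : 0.36967753 : 0.11982316
Antimony pattern (n=1): 0.5721 : 0.4279
Convolve the two distributions (both contribute in 2-u steps):
  M: 0.13032384×0.5721 = 0.074558
  M+2: 0.13032384×0.4279 + 0.38017547×0.5721 = 0.273264
  M+4: 0.38017547×0.4279 + 0.36967753×0.5721 = 0.374170
  M+6: 0.36967753×0.4279 + 0.11982316×0.5721 = 0.226736
  M+8: 0.11982316×0.4279 = 0.051272
Scale to base peak (0.374170) = 100: 19.93 : 73.03 : 100.00 : 60.60 : 13.70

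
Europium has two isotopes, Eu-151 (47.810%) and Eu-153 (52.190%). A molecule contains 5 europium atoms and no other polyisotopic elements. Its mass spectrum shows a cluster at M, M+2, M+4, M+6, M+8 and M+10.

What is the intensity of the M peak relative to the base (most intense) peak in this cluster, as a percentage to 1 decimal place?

(0.47810 + 0.52190)^5 gives M 0.0250, M+2 0.1363, M+4 0.2977, M+6 0.3249, M+8 0.1774, M+10 0.0387; the largest is M+6.
P(M+6) = C(5,3) × 0.47810^2 × 0.52190^3 = 10 × 0.22857961 × 0.14215492 = 0.324937 (base)
P(M) = C(5,0) × 0.47810^5 × 0.52190^0 = 1 × 0.02498007 × 1.0000 = 0.024980
Relative intensity = 0.024980 / 0.324937 × 100 = 7.7

7.7%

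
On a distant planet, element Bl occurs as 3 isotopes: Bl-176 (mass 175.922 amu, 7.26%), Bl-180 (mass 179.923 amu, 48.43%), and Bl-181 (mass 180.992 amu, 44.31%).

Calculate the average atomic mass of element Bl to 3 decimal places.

180.106 amu

Weight each isotope mass by its fractional abundance: 0.0726 × 175.922 + 0.4843 × 179.923 + 0.4431 × 180.992
= 12.7719 + 87.1367 + 80.1976 = 180.1062 amu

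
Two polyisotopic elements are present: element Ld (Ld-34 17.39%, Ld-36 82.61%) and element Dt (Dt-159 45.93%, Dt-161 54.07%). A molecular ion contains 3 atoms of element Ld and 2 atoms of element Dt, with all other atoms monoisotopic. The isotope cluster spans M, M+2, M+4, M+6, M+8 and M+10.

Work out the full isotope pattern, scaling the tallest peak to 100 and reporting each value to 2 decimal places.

Element Ld pattern (n=3): 0.00525895 : 0.07494679 : 0.35602958 : 0.56376468
Element Dt pattern (n=2): 0.21095649 : 0.49668702 : 0.29235649
Convolve the two distributions (both contribute in 2-u steps):
  M: 0.00525895×0.21095649 = 0.001109
  M+2: 0.00525895×0.49668702 + 0.07494679×0.21095649 = 0.018423
  M+4: 0.00525895×0.29235649 + 0.07494679×0.49668702 + 0.35602958×0.21095649 = 0.113869
  M+6: 0.07494679×0.29235649 + 0.35602958×0.49668702 + 0.56376468×0.21095649 = 0.317676
  M+8: 0.35602958×0.29235649 + 0.56376468×0.49668702 = 0.384102
  M+10: 0.56376468×0.29235649 = 0.164820
Scale to base peak (0.384102) = 100: 0.29 : 4.80 : 29.65 : 82.71 : 100.00 : 42.91

0.29 : 4.80 : 29.65 : 82.71 : 100.00 : 42.91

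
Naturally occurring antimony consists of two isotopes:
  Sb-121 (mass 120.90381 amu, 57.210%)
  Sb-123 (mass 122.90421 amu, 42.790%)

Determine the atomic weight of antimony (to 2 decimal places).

121.76 amu

Ar = Σ fᵢ·mᵢ = 0.57210 × 120.90381 + 0.42790 × 122.90421
= 69.169070 + 52.590711 = 121.759781 amu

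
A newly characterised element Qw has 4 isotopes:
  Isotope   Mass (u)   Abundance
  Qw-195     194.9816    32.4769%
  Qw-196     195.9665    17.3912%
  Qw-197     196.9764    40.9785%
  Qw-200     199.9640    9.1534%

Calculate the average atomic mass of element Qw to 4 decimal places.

196.4264 u

Average mass = Σ (abundance × isotope mass) = 0.324769 × 194.9816 + 0.173912 × 195.9665 + 0.409785 × 196.9764 + 0.091534 × 199.9640
= 63.32398 + 34.08093 + 80.71797 + 18.30350 = 196.42638 u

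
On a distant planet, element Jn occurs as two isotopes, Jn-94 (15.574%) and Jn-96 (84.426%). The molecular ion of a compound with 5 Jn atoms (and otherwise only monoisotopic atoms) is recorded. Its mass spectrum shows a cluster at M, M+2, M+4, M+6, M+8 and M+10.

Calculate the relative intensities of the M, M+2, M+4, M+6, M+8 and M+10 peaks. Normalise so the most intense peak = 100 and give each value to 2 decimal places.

0.02 : 0.58 : 6.28 : 34.03 : 92.23 : 100.00

Expanding (0.15574 + 0.84426)^5:
P(M) = 0.15574^5 = 0.000092
P(M+2) = 5 × 0.15574^4 × 0.84426^1 = 0.002483
P(M+4) = 10 × 0.15574^3 × 0.84426^2 = 0.026925
P(M+6) = 10 × 0.15574^2 × 0.84426^3 = 0.145958
P(M+8) = 5 × 0.15574^1 × 0.84426^4 = 0.395617
P(M+10) = 0.84426^5 = 0.428925
The M+10 peak is largest (0.428925); scaling to 100 gives 0.02 : 0.58 : 6.28 : 34.03 : 92.23 : 100.00.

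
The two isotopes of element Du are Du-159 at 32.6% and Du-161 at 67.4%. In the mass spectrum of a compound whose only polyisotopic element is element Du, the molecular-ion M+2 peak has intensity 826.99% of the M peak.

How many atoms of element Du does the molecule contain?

4

The M+2/M ratio from n Du atoms is n · q/p = n · 0.674/0.326.
n = 8.2699 × 0.326/0.674 = 4.00 ≈ 4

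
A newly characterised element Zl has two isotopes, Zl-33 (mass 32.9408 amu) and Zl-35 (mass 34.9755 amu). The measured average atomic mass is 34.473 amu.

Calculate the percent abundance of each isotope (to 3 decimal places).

Zl-33: 24.697%, Zl-35: 75.303%

Let x be the fractional abundance of Zl-33; then Zl-35 has abundance 1 − x.
32.9408·x + 34.9755·(1 − x) = 34.473
(32.9408 − 34.9755)·x = 34.473 − 34.9755
x = -0.5025 / -2.0347 = 0.24697 → 24.697% Zl-33, 75.303% Zl-35.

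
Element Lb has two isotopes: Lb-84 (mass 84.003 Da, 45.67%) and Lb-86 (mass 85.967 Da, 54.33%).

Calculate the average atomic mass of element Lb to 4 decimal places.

Weight each isotope mass by its fractional abundance: 0.4567 × 84.003 + 0.5433 × 85.967
= 38.36417 + 46.70587 = 85.07004 Da

85.0700 Da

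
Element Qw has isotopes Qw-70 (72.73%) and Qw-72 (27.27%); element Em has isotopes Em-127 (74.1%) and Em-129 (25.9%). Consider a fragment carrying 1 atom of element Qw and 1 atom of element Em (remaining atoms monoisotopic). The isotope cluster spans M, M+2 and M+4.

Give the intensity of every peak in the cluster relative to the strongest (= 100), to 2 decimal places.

Element Qw pattern (n=1): 0.7273 : 0.2727
Element Em pattern (n=1): 0.7410 : 0.2590
Convolve the two distributions (both contribute in 2-u steps):
  M: 0.7273×0.7410 = 0.538929
  M+2: 0.7273×0.2590 + 0.2727×0.7410 = 0.390441
  M+4: 0.2727×0.2590 = 0.070629
Scale to base peak (0.538929) = 100: 100.00 : 72.45 : 13.11

100.00 : 72.45 : 13.11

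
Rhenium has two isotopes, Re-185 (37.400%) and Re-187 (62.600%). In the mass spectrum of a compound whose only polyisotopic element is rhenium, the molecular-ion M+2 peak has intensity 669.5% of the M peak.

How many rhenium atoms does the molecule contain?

4

For n independent Re atoms, I(M+2)/I(M) = n · (abundance Re-187) / (abundance Re-185) = n · 0.62600/0.37400.
n = 6.695 × 0.37400/0.62600 = 4.00 ≈ 4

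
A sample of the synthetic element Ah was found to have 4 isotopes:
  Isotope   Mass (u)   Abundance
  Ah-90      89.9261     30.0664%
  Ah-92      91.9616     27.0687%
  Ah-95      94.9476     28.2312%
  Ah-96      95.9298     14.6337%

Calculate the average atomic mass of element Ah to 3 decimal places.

92.773 u

Average mass = Σ (abundance × isotope mass) = 0.300664 × 89.9261 + 0.270687 × 91.9616 + 0.282312 × 94.9476 + 0.146337 × 95.9298
= 27.03754 + 24.89281 + 26.80485 + 14.03808 = 92.77328 u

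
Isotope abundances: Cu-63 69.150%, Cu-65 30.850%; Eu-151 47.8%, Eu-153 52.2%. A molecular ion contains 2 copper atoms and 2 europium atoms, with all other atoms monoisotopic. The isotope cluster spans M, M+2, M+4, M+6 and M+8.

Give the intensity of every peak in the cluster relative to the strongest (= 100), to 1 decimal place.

Copper pattern (n=2): 0.47817225 : 0.4266555 : 0.09517225
Europium pattern (n=2): 0.228484 : 0.499032 : 0.272484
Convolve the two distributions (both contribute in 2-u steps):
  M: 0.47817225×0.228484 = 0.109255
  M+2: 0.47817225×0.499032 + 0.4266555×0.228484 = 0.336107
  M+4: 0.47817225×0.272484 + 0.4266555×0.499032 + 0.09517225×0.228484 = 0.364954
  M+6: 0.4266555×0.272484 + 0.09517225×0.499032 = 0.163751
  M+8: 0.09517225×0.272484 = 0.025933
Scale to base peak (0.364954) = 100: 29.9 : 92.1 : 100.0 : 44.9 : 7.1

29.9 : 92.1 : 100.0 : 44.9 : 7.1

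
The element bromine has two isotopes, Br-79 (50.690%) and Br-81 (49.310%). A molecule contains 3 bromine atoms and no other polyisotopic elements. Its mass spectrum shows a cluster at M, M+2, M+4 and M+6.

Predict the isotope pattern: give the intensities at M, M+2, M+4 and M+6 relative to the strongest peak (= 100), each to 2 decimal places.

34.27 : 100.00 : 97.28 : 31.54

The 3 Br atoms are independent, so intensities follow the terms of (0.50690 + 0.49310)^3.
P(M) = 0.50690^3 = 0.130247
P(M+2) = 3 × 0.50690^2 × 0.49310^1 = 0.380103
P(M+4) = 3 × 0.50690^1 × 0.49310^2 = 0.369755
P(M+6) = 0.49310^3 = 0.119896
The M+2 peak is largest (0.380103); scaling to 100 gives 34.27 : 100.00 : 97.28 : 31.54.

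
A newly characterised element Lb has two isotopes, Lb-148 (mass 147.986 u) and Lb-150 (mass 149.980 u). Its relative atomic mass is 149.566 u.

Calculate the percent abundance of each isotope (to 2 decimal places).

Lb-148: 20.76%, Lb-150: 79.24%

Let x be the fractional abundance of Lb-148; then Lb-150 has abundance 1 − x.
147.986·x + 149.980·(1 − x) = 149.566
(147.986 − 149.980)·x = 149.566 − 149.980
x = -0.414 / -1.994 = 0.20762 → 20.76% Lb-148, 79.24% Lb-150.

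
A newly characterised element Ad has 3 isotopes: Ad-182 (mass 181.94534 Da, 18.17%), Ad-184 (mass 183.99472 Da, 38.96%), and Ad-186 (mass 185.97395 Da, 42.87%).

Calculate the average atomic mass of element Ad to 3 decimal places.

Weight each isotope mass by its fractional abundance: 0.1817 × 181.94534 + 0.3896 × 183.99472 + 0.4287 × 185.97395
= 33.059468 + 71.684343 + 79.727032 = 184.470843 Da

184.471 Da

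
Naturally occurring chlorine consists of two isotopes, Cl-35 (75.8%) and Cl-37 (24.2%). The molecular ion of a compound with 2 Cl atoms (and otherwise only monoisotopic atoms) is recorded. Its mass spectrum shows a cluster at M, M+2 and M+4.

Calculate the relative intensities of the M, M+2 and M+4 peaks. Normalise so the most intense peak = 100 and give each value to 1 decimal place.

100.0 : 63.9 : 10.2

Each Cl atom is independently Cl-35 (p = 0.758) or Cl-37 (q = 0.242); the cluster is the binomial expansion (p + q)^2.
P(M) = 0.758^2 = 0.574564
P(M+2) = 2 × 0.758^1 × 0.242^1 = 0.366872
P(M+4) = 0.242^2 = 0.058564
The M peak is largest (0.574564); scaling to 100 gives 100.0 : 63.9 : 10.2.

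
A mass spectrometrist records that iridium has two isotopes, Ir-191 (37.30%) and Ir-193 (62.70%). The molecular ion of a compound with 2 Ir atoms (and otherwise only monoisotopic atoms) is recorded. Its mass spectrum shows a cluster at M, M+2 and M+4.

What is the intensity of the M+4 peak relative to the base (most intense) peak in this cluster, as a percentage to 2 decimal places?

Binomial terms of (0.3730 + 0.6270)^2: M 0.1391, M+2 0.4677, M+4 0.3931 → M+2 is the base peak.
P(M+2) = C(2,1) × 0.3730^1 × 0.6270^1 = 2 × 0.3730 × 0.6270 = 0.467742 (base)
P(M+4) = C(2,2) × 0.3730^0 × 0.6270^2 = 1 × 1.0000 × 0.393129 = 0.393129
Relative intensity = 0.393129 / 0.467742 × 100 = 84.05

84.05%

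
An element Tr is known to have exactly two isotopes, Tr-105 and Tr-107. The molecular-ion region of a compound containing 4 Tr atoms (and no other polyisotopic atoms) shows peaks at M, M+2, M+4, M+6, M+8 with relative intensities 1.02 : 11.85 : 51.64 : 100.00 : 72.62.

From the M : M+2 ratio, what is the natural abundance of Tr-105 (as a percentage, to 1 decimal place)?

Let p = fractional abundance of Tr-105. I(M+2)/I(M) = [C(4,1)·p^3·(1−p)] / p^4 = 4·(1−p)/p = 11.85/1.02 = 11.6176
(1−p)/p = 11.6176/4 = 2.9044  ⇒  p = 1/(1 + 2.9044) = 0.2561
Tr-105: 25.6%, Tr-107: 74.4%.

25.6%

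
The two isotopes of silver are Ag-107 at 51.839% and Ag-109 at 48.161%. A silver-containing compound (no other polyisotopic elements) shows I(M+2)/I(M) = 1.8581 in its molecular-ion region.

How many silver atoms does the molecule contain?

2

The M+2/M ratio from n Ag atoms is n · q/p = n · 0.48161/0.51839.
n = 1.8581 × 0.51839/0.48161 = 2.00 ≈ 2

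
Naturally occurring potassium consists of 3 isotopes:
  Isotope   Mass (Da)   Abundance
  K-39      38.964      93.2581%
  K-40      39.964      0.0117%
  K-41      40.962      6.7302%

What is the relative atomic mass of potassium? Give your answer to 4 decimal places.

39.0986 Da

Weight each isotope mass by its fractional abundance: 0.932581 × 38.964 + 0.000117 × 39.964 + 0.067302 × 40.962
= 36.33709 + 0.00468 + 2.75682 = 39.09859 Da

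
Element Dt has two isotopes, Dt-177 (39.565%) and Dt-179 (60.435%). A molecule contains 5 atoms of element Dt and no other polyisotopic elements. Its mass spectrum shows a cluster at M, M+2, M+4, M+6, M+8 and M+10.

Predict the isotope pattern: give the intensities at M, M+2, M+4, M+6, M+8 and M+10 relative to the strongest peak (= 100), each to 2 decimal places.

2.81 : 21.43 : 65.47 : 100.00 : 76.37 : 23.33

Each Dt atom is independently Dt-177 (p = 0.39565) or Dt-179 (q = 0.60435); the cluster is the binomial expansion (p + q)^5.
P(M) = 0.39565^5 = 0.009695
P(M+2) = 5 × 0.39565^4 × 0.60435^1 = 0.074046
P(M+4) = 10 × 0.39565^3 × 0.60435^2 = 0.226209
P(M+6) = 10 × 0.39565^2 × 0.60435^3 = 0.345532
P(M+8) = 5 × 0.39565^1 × 0.60435^4 = 0.263898
P(M+10) = 0.60435^5 = 0.080620
The M+6 peak is largest (0.345532); scaling to 100 gives 2.81 : 21.43 : 65.47 : 100.00 : 76.37 : 23.33.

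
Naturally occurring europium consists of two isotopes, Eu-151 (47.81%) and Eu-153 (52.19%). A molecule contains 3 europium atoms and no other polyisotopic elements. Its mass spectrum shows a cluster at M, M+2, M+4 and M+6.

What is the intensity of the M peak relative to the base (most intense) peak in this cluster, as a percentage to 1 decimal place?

(0.4781 + 0.5219)^3 gives M 0.1093, M+2 0.3579, M+4 0.3907, M+6 0.1422; the largest is M+4.
P(M+4) = C(3,2) × 0.4781^1 × 0.5219^2 = 3 × 0.4781 × 0.27237961 = 0.390674 (base)
P(M) = C(3,0) × 0.4781^3 × 0.5219^0 = 1 × 0.10928391 × 1.0000 = 0.109284
Relative intensity = 0.109284 / 0.390674 × 100 = 28.0

28.0%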